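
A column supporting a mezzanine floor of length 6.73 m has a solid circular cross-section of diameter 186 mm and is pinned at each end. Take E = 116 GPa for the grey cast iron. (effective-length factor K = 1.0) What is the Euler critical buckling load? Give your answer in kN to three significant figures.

I = πd⁴/64 = π×186⁴/64 = 5.875×10^7 mm⁴
I = 5.875×10^7 mm⁴ = 5.875×10^-5 m⁴
Effective length L_e = K·L = 1 × 6.73 = 6.730 m
P_cr = π²EI / L_e² = π² × 116×10⁹ × 5.875×10^-5 / 6.730² = 1.485×10^6 N

P_cr ≈ 1490 kN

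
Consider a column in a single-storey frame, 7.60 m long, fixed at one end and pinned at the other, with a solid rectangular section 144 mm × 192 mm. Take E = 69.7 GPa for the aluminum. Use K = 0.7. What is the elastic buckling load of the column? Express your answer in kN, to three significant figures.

P_cr ≈ 1160 kN

Buckling occurs about the weak axis: I_min = h·b³/12 with b = 144 mm (the shorter side).
I_min = 192×144³/12 = 4.778×10^7 mm⁴
I = 4.778×10^7 mm⁴ = 4.778×10^-5 m⁴
Effective length L_e = K·L = 0.7 × 7.60 = 5.320 m
P_cr = π²EI / L_e² = π² × 69.7×10⁹ × 4.778×10^-5 / 5.320² = 1.161×10^6 N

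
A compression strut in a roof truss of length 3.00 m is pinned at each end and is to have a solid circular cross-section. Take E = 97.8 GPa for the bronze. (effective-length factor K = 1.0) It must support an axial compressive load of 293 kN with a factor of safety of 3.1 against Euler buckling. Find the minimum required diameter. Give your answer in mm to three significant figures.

d ≈ 115 mm

Required P_cr = n·P = 3.1 × 293 = 908.3 kN
L_e = K·L = 1 × 3.00 = 3.000 m
Required I = P_cr·L_e²/(π²E) = 9.083×10^5 × 3.000² / (π² × 9.78×10^10) = 8.469×10^-6 m⁴
I_req = 8.469×10^6 mm⁴
Solid circle: I = πd⁴/64  ⇒  d = (64I/π)^(1/4) = (64×8.469×10^6/π)^(1/4) = 115 mm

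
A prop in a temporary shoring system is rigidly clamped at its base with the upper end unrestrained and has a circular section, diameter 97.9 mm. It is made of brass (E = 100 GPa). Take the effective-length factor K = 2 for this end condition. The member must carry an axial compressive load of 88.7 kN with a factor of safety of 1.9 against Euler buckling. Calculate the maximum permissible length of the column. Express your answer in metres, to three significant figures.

I = πd⁴/64 = π×97.9⁴/64 = 4.509×10^6 mm⁴
I = 4.509×10^-6 m⁴
Required critical load P_cr = n·P = 1.9 × 88.7 = 168.5 kN = 1.685×10^5 N
From P_cr = π²EI/(K·L)²:  L = (1/K)·√(π²EI/P_cr) = (1/2)·√(π²×1.00×10^11×4.509×10^-6/1.685×10^5)
L = 2.57 m

L_max ≈ 2.57 m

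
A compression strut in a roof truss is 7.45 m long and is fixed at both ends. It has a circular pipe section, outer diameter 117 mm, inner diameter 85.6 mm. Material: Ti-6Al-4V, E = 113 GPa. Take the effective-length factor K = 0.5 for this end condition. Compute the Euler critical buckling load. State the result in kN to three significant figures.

P_cr ≈ 527 kN

d_o = 117 mm, d_i = 85.6 mm
I = π(d_o⁴ − d_i⁴)/64 = π(117⁴ − 85.60⁴)/64 = 6.563×10^6 mm⁴
I = 6.563×10^6 mm⁴ = 6.563×10^-6 m⁴
Effective length L_e = K·L = 0.5 × 7.45 = 3.725 m
P_cr = π²EI / L_e² = π² × 113×10⁹ × 6.563×10^-6 / 3.725² = 5.275×10^5 N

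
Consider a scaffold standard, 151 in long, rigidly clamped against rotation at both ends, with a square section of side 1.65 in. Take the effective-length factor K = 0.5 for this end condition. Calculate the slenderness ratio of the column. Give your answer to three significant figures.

λ ≈ 159

For a square r = a/√12 = 1.65/√12 = 0.4763 in
L_e = K·L = 0.5 × 151 = 75.50 in
λ = L_e / r_min = 75.500 / 0.4763 = 159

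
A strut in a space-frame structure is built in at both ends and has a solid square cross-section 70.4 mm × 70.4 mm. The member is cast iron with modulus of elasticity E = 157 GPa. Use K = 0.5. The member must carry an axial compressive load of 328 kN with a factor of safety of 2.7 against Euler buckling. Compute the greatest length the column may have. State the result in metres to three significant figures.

L_max ≈ 3.78 m

I = a⁴/12 = 70.4⁴/12 = 2.047×10^6 mm⁴
I = 2.047×10^-6 m⁴
Required critical load P_cr = n·P = 2.7 × 328 = 885.6 kN = 8.856×10^5 N
From P_cr = π²EI/(K·L)²:  L = (1/K)·√(π²EI/P_cr) = (1/0.5)·√(π²×1.57×10^11×2.047×10^-6/8.856×10^5)
L = 3.78 m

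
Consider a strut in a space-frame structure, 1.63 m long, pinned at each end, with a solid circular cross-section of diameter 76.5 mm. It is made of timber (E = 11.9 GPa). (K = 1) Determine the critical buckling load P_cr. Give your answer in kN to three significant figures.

P_cr ≈ 74.3 kN

I = πd⁴/64 = π×76.5⁴/64 = 1.681×10^6 mm⁴
I = 1.681×10^6 mm⁴ = 1.681×10^-6 m⁴
Effective length L_e = K·L = 1 × 1.63 = 1.630 m
P_cr = π²EI / L_e² = π² × 11.9×10⁹ × 1.681×10^-6 / 1.630² = 7.432×10^4 N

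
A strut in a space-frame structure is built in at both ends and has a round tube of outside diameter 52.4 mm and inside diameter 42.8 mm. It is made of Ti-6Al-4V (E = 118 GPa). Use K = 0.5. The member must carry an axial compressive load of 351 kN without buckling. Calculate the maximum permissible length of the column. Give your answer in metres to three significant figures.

L_max ≈ 1.65 m

d_o = 52.4 mm, d_i = 42.8 mm
I = π(d_o⁴ − d_i⁴)/64 = π(52.4⁴ − 42.80⁴)/64 = 2.054×10^5 mm⁴
I = 2.054×10^-7 m⁴
At the buckling limit P_cr = P = 3.510×10^5 N
From P_cr = π²EI/(K·L)²:  L = (1/K)·√(π²EI/P_cr) = (1/0.5)·√(π²×1.18×10^11×2.054×10^-7/3.510×10^5)
L = 1.65 m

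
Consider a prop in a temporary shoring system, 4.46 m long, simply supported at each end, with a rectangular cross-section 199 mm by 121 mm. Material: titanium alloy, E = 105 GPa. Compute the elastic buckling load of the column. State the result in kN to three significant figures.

P_cr ≈ 1530 kN

Buckling occurs about the weak axis: I_min = h·b³/12 with b = 121 mm (the shorter side).
I_min = 199×121³/12 = 2.938×10^7 mm⁴
I = 2.938×10^7 mm⁴ = 2.938×10^-5 m⁴
Effective length L_e = K·L = 1 × 4.46 = 4.460 m
P_cr = π²EI / L_e² = π² × 105×10⁹ × 2.938×10^-5 / 4.460² = 1.531×10^6 N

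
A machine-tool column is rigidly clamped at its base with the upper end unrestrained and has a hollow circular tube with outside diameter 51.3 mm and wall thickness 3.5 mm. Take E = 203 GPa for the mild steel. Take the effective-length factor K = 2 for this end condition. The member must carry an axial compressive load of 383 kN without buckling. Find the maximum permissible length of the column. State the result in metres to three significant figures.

Inner diameter d_i = 51.3 − 2×3.5 = 44.30 mm
I = π(d_o⁴ − d_i⁴)/64 = π(51.3⁴ − 44.30⁴)/64 = 1.509×10^5 mm⁴
I = 1.509×10^-7 m⁴
At the buckling limit P_cr = P = 3.830×10^5 N
From P_cr = π²EI/(K·L)²:  L = (1/K)·√(π²EI/P_cr) = (1/2)·√(π²×2.03×10^11×1.509×10^-7/3.830×10^5)
L = 0.444 m

L_max ≈ 0.444 m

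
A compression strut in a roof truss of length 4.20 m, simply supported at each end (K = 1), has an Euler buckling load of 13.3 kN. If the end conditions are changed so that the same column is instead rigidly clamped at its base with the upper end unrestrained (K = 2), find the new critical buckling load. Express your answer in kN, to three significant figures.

P_cr ≈ 3.32 kN

P_cr ∝ 1/K², so P_cr,new = P_cr,old × (K_old/K_new)² = 13.3 × (1/2)²
= 13.3 × 0.2500 = 3.32 kN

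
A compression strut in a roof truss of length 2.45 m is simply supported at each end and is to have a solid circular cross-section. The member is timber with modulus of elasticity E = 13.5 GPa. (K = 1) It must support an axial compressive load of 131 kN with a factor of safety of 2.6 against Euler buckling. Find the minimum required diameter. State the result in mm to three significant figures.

Required P_cr = n·P = 2.6 × 131 = 340.6 kN
L_e = K·L = 1 × 2.45 = 2.450 m
Required I = P_cr·L_e²/(π²E) = 3.406×10^5 × 2.450² / (π² × 1.35×10^10) = 1.534×10^-5 m⁴
I_req = 1.534×10^7 mm⁴
Solid circle: I = πd⁴/64  ⇒  d = (64I/π)^(1/4) = (64×1.534×10^7/π)^(1/4) = 133 mm

d ≈ 133 mm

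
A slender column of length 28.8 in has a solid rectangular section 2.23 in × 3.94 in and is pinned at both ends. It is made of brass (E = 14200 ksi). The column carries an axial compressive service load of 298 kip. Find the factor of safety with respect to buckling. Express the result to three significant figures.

n ≈ 2.06

Buckling occurs about the weak axis: I_min = h·b³/12 with b = 2.23 in (the shorter side).
I_min = 3.94×2.23³/12 = 3.641 in⁴
Effective length L_e = K·L = 1 × 28.8 = 28.80 in
P_cr = π²EI / L_e² = π² × 14200×10³ × 3.641 / 28.80² = 6.152×10^5 lb
Factor of safety n = P_cr / P = 615.22 / 298 = 2.06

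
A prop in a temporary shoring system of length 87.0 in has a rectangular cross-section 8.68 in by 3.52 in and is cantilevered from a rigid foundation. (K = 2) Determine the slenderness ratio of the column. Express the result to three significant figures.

λ ≈ 171

Buckling occurs about the weak axis: I_min = h·b³/12 with b = 3.52 in (the shorter side).
I_min = 8.68×3.52³/12 = 31.55 in⁴
A = 30.55 in²;  r_min = √(I/A) = √(31.55/30.55) = 1.016 in
L_e = K·L = 2 × 87.0 = 174.0 in
λ = L_e / r_min = 174.00 / 1.016 = 171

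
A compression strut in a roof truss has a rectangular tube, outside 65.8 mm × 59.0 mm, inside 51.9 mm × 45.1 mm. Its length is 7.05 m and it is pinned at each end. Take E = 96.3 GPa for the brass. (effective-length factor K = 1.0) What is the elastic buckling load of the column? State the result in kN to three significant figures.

P_cr ≈ 13.9 kN

Weak-axis I_min = (h_o·b_o³ − h_i·b_i³)/12 with b_o = 59.0, b_i = 45.10 mm (shorter outer/inner sides).
I_min = (65.8×59.0³ − 51.90×45.10³)/12 = 7.294×10^5 mm⁴
I = 7.294×10^5 mm⁴ = 7.294×10^-7 m⁴
Effective length L_e = K·L = 1 × 7.05 = 7.050 m
P_cr = π²EI / L_e² = π² × 96.3×10⁹ × 7.294×10^-7 / 7.050² = 1.395×10^4 N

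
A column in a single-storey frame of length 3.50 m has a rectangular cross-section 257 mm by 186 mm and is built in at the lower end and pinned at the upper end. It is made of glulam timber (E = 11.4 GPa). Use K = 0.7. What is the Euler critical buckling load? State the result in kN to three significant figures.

Buckling occurs about the weak axis: I_min = h·b³/12 with b = 186 mm (the shorter side).
I_min = 257×186³/12 = 1.378×10^8 mm⁴
I = 1.378×10^8 mm⁴ = 1.378×10^-4 m⁴
Effective length L_e = K·L = 0.7 × 3.50 = 2.450 m
P_cr = π²EI / L_e² = π² × 11.4×10⁹ × 1.378×10^-4 / 2.450² = 2.583×10^6 N

P_cr ≈ 2580 kN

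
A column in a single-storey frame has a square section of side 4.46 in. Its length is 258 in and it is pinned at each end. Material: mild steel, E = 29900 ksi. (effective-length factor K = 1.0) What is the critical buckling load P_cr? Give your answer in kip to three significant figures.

I = a⁴/12 = 4.46⁴/12 = 32.97 in⁴
Effective length L_e = K·L = 1 × 258 = 258.0 in
P_cr = π²EI / L_e² = π² × 29900×10³ × 32.97 / 258.0² = 1.462×10^5 lb

P_cr ≈ 146 kip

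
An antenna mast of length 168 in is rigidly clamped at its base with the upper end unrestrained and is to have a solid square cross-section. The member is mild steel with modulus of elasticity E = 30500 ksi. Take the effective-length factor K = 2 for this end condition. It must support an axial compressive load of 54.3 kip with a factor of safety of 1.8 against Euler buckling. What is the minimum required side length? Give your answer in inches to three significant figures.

a ≈ 4.58 in

Required P_cr = n·P = 1.8 × 54.3 = 97.74 kip
L_e = K·L = 2 × 168 = 336.0 in
Required I = P_cr·L_e²/(π²E) = 9.774×10^4 × 336.0² / (π² × 3.05×10^7) = 36.66 in⁴
Solid square: I = a⁴/12  ⇒  a = (12I)^(1/4) = (12×36.66)^(1/4) = 4.58 in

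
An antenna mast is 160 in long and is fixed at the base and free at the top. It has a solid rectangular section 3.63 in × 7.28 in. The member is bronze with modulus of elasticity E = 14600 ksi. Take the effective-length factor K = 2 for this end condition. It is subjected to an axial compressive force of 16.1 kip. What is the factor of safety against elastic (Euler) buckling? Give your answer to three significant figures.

Buckling occurs about the weak axis: I_min = h·b³/12 with b = 3.63 in (the shorter side).
I_min = 7.28×3.63³/12 = 29.02 in⁴
Effective length L_e = K·L = 2 × 160 = 320.0 in
P_cr = π²EI / L_e² = π² × 14600×10³ × 29.02 / 320.0² = 4.083×10^4 lb
Factor of safety n = P_cr / P = 40.834 / 16.1 = 2.54

n ≈ 2.54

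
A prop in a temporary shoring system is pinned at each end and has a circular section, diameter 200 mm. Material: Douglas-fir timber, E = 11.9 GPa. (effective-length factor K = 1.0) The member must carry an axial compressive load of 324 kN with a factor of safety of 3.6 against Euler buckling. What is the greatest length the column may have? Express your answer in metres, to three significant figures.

I = πd⁴/64 = π×200⁴/64 = 7.854×10^7 mm⁴
I = 7.854×10^-5 m⁴
Required critical load P_cr = n·P = 3.6 × 324 = 1166 kN = 1.166×10^6 N
From P_cr = π²EI/(K·L)²:  L = (1/K)·√(π²EI/P_cr) = (1/1)·√(π²×1.19×10^10×7.854×10^-5/1.166×10^6)
L = 2.81 m

L_max ≈ 2.81 m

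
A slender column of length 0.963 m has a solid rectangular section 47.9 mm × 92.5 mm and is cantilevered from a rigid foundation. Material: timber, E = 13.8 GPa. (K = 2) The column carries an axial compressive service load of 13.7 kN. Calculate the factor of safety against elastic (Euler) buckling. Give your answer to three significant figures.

n ≈ 2.27

Buckling occurs about the weak axis: I_min = h·b³/12 with b = 47.9 mm (the shorter side).
I_min = 92.5×47.9³/12 = 8.472×10^5 mm⁴
I = 8.472×10^5 mm⁴ = 8.472×10^-7 m⁴
Effective length L_e = K·L = 2 × 0.963 = 1.926 m
P_cr = π²EI / L_e² = π² × 13.8×10⁹ × 8.472×10^-7 / 1.926² = 3.111×10^4 N
Factor of safety n = P_cr / P = 31.105 / 13.7 = 2.27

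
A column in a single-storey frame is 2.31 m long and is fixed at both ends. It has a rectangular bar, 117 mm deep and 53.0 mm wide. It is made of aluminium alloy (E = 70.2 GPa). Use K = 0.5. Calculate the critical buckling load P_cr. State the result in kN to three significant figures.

P_cr ≈ 754 kN

Buckling occurs about the weak axis: I_min = h·b³/12 with b = 53.0 mm (the shorter side).
I_min = 117×53.0³/12 = 1.452×10^6 mm⁴
I = 1.452×10^6 mm⁴ = 1.452×10^-6 m⁴
Effective length L_e = K·L = 0.5 × 2.31 = 1.155 m
P_cr = π²EI / L_e² = π² × 70.2×10⁹ × 1.452×10^-6 / 1.155² = 7.539×10^5 N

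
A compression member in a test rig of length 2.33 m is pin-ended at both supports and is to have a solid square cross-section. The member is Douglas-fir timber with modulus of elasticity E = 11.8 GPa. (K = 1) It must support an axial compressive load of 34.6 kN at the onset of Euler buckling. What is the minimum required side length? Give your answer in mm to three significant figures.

L_e = K·L = 1 × 2.33 = 2.330 m
Required I = P_cr·L_e²/(π²E) = 3.460×10^4 × 2.330² / (π² × 1.18×10^10) = 1.613×10^-6 m⁴
I_req = 1.613×10^6 mm⁴
Solid square: I = a⁴/12  ⇒  a = (12I)^(1/4) = (12×1.613×10^6)^(1/4) = 66.3 mm

a ≈ 66.3 mm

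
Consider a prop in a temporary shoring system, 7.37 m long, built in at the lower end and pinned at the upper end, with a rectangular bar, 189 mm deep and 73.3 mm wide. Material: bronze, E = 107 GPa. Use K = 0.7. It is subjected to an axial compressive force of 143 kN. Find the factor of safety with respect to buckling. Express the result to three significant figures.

Buckling occurs about the weak axis: I_min = h·b³/12 with b = 73.3 mm (the shorter side).
I_min = 189×73.3³/12 = 6.203×10^6 mm⁴
I = 6.203×10^6 mm⁴ = 6.203×10^-6 m⁴
Effective length L_e = K·L = 0.7 × 7.37 = 5.159 m
P_cr = π²EI / L_e² = π² × 107×10⁹ × 6.203×10^-6 / 5.159² = 2.461×10^5 N
Factor of safety n = P_cr / P = 246.12 / 143 = 1.72

n ≈ 1.72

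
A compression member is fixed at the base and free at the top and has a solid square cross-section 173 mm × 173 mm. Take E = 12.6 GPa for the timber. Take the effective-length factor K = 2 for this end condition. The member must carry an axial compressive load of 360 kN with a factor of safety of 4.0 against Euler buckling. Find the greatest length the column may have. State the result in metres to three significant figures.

L_max ≈ 1.27 m

I = a⁴/12 = 173⁴/12 = 7.465×10^7 mm⁴
I = 7.465×10^-5 m⁴
Required critical load P_cr = n·P = 4.0 × 360 = 1440 kN = 1.440×10^6 N
From P_cr = π²EI/(K·L)²:  L = (1/K)·√(π²EI/P_cr) = (1/2)·√(π²×1.26×10^10×7.465×10^-5/1.440×10^6)
L = 1.27 m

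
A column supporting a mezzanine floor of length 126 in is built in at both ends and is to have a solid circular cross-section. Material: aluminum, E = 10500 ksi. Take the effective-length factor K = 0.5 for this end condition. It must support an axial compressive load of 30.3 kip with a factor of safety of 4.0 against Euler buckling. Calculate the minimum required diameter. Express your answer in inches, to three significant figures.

Required P_cr = n·P = 4.0 × 30.3 = 121.2 kip
L_e = K·L = 0.5 × 126 = 63.00 in
Required I = P_cr·L_e²/(π²E) = 1.212×10^5 × 63.00² / (π² × 1.05×10^7) = 4.642 in⁴
Solid circle: I = πd⁴/64  ⇒  d = (64I/π)^(1/4) = (64×4.642/π)^(1/4) = 3.12 in

d ≈ 3.12 in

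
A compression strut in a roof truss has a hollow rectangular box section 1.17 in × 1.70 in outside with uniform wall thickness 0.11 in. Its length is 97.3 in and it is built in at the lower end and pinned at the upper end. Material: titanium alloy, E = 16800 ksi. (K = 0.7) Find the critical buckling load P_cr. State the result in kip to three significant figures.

P_cr ≈ 4.33 kip

Inner dimensions: h_i = 1.70 − 2×0.11 = 1.480 in, b_i = 1.17 − 2×0.11 = 0.9500 in
Weak-axis I_min = (h_o·b_o³ − h_i·b_i³)/12 with b_o = 1.17, b_i = 0.9500 in (shorter outer/inner sides).
I_min = (1.70×1.17³ − 1.480×0.9500³)/12 = 0.1212 in⁴
Effective length L_e = K·L = 0.7 × 97.3 = 68.11 in
P_cr = π²EI / L_e² = π² × 16800×10³ × 0.1212 / 68.11² = 4.330×10^3 lb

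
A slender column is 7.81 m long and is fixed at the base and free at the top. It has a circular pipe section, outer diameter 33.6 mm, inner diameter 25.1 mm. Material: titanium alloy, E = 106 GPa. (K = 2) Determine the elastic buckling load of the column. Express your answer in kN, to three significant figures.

d_o = 33.6 mm, d_i = 25.1 mm
I = π(d_o⁴ − d_i⁴)/64 = π(33.6⁴ − 25.10⁴)/64 = 4.308×10^4 mm⁴
I = 4.308×10^4 mm⁴ = 4.308×10^-8 m⁴
Effective length L_e = K·L = 2 × 7.81 = 15.62 m
P_cr = π²EI / L_e² = π² × 106×10⁹ × 4.308×10^-8 / 15.62² = 184.7 N

P_cr ≈ 0.185 kN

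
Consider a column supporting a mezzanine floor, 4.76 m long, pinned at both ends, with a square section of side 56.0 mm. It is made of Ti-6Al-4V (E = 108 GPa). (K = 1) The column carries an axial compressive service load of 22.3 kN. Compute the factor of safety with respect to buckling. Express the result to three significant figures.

n ≈ 1.73

I = a⁴/12 = 56.0⁴/12 = 8.195×10^5 mm⁴
I = 8.195×10^5 mm⁴ = 8.195×10^-7 m⁴
Effective length L_e = K·L = 1 × 4.76 = 4.760 m
P_cr = π²EI / L_e² = π² × 108×10⁹ × 8.195×10^-7 / 4.760² = 3.855×10^4 N
Factor of safety n = P_cr / P = 38.555 / 22.3 = 1.73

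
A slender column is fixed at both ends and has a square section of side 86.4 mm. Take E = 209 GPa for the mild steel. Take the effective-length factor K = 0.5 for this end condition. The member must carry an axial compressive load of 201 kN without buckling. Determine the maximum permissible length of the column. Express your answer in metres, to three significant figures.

I = a⁴/12 = 86.4⁴/12 = 4.644×10^6 mm⁴
I = 4.644×10^-6 m⁴
At the buckling limit P_cr = P = 2.010×10^5 N
From P_cr = π²EI/(K·L)²:  L = (1/K)·√(π²EI/P_cr) = (1/0.5)·√(π²×2.09×10^11×4.644×10^-6/2.010×10^5)
L = 13.8 m

L_max ≈ 13.8 m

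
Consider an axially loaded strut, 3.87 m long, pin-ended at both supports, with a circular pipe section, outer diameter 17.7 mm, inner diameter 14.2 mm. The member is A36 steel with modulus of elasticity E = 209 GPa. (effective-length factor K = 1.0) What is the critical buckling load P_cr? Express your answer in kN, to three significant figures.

d_o = 17.7 mm, d_i = 14.2 mm
I = π(d_o⁴ − d_i⁴)/64 = π(17.7⁴ − 14.20⁴)/64 = 2.822×10^3 mm⁴
I = 2.822×10^3 mm⁴ = 2.822×10^-9 m⁴
Effective length L_e = K·L = 1 × 3.87 = 3.870 m
P_cr = π²EI / L_e² = π² × 209×10⁹ × 2.822×10^-9 / 3.870² = 388.7 N

P_cr ≈ 0.389 kN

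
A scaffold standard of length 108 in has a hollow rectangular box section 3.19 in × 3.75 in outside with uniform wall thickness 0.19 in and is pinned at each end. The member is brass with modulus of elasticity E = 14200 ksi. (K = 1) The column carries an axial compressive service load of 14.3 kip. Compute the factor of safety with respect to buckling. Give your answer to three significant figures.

n ≈ 3.29

Inner dimensions: h_i = 3.75 − 2×0.19 = 3.370 in, b_i = 3.19 − 2×0.19 = 2.810 in
Weak-axis I_min = (h_o·b_o³ − h_i·b_i³)/12 with b_o = 3.19, b_i = 2.810 in (shorter outer/inner sides).
I_min = (3.75×3.19³ − 3.370×2.810³)/12 = 3.913 in⁴
Effective length L_e = K·L = 1 × 108 = 108.0 in
P_cr = π²EI / L_e² = π² × 14200×10³ × 3.913 / 108.0² = 4.702×10^4 lb
Factor of safety n = P_cr / P = 47.018 / 14.3 = 3.29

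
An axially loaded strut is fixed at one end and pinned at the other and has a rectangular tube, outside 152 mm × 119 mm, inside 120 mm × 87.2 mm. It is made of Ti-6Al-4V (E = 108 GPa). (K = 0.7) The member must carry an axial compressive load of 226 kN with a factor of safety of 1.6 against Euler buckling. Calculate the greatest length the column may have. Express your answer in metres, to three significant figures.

L_max ≈ 9.41 m

Weak-axis I_min = (h_o·b_o³ − h_i·b_i³)/12 with b_o = 119, b_i = 87.20 mm (shorter outer/inner sides).
I_min = (152×119³ − 120.0×87.20³)/12 = 1.471×10^7 mm⁴
I = 1.471×10^-5 m⁴
Required critical load P_cr = n·P = 1.6 × 226 = 361.6 kN = 3.616×10^5 N
From P_cr = π²EI/(K·L)²:  L = (1/K)·√(π²EI/P_cr) = (1/0.7)·√(π²×1.08×10^11×1.471×10^-5/3.616×10^5)
L = 9.41 m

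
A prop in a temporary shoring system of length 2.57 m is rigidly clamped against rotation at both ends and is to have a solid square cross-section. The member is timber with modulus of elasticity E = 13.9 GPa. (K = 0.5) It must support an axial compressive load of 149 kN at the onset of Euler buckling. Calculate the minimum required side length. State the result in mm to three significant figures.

L_e = K·L = 0.5 × 2.57 = 1.285 m
Required I = P_cr·L_e²/(π²E) = 1.490×10^5 × 1.285² / (π² × 1.39×10^10) = 1.793×10^-6 m⁴
I_req = 1.793×10^6 mm⁴
Solid square: I = a⁴/12  ⇒  a = (12I)^(1/4) = (12×1.793×10^6)^(1/4) = 68.1 mm

a ≈ 68.1 mm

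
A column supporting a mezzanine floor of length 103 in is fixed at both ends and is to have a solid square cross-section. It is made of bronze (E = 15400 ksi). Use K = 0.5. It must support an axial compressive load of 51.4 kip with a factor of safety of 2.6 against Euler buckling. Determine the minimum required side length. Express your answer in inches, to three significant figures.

a ≈ 2.30 in

Required P_cr = n·P = 2.6 × 51.4 = 133.6 kip
L_e = K·L = 0.5 × 103 = 51.50 in
Required I = P_cr·L_e²/(π²E) = 1.336×10^5 × 51.50² / (π² × 1.54×10^7) = 2.332 in⁴
Solid square: I = a⁴/12  ⇒  a = (12I)^(1/4) = (12×2.332)^(1/4) = 2.30 in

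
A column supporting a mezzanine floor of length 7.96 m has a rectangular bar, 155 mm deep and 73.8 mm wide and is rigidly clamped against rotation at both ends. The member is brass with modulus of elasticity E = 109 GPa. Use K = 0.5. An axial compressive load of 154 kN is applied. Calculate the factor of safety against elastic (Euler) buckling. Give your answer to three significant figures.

Buckling occurs about the weak axis: I_min = h·b³/12 with b = 73.8 mm (the shorter side).
I_min = 155×73.8³/12 = 5.192×10^6 mm⁴
I = 5.192×10^6 mm⁴ = 5.192×10^-6 m⁴
Effective length L_e = K·L = 0.5 × 7.96 = 3.980 m
P_cr = π²EI / L_e² = π² × 109×10⁹ × 5.192×10^-6 / 3.980² = 3.526×10^5 N
Factor of safety n = P_cr / P = 352.60 / 154 = 2.29

n ≈ 2.29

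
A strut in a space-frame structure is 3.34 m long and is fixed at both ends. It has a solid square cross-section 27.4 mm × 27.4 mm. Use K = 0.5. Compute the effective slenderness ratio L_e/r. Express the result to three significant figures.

For a square r = a/√12 = 27.4/√12 = 7.910 mm
L_e = K·L = 0.5 × 3.34 m = 1.670 m = 1670.0 mm
λ = L_e / r_min = 1670.0 / 7.910 = 211

λ ≈ 211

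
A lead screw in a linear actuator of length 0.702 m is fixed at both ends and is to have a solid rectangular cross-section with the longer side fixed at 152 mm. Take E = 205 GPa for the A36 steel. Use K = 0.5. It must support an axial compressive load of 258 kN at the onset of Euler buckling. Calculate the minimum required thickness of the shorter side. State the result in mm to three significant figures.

L_e = K·L = 0.5 × 0.702 = 0.3510 m
Required I = P_cr·L_e²/(π²E) = 2.580×10^5 × 0.3510² / (π² × 2.05×10^11) = 1.571×10^-8 m⁴
I_req = 1.571×10^4 mm⁴
Rectangle, weak axis: I_min = h·b³/12 with h = 152 mm fixed  ⇒  b = (12I/h)^(1/3) = 10.7 mm

b ≈ 10.7 mm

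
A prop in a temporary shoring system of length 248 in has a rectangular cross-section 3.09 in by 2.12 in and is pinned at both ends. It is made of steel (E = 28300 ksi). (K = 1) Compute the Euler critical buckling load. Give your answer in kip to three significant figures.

Buckling occurs about the weak axis: I_min = h·b³/12 with b = 2.12 in (the shorter side).
I_min = 3.09×2.12³/12 = 2.453 in⁴
Effective length L_e = K·L = 1 × 248 = 248.0 in
P_cr = π²EI / L_e² = π² × 28300×10³ × 2.453 / 248.0² = 1.114×10^4 lb

P_cr ≈ 11.1 kip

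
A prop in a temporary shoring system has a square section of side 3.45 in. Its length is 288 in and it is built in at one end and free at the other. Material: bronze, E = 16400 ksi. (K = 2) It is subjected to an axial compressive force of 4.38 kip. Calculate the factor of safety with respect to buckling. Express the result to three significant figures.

I = a⁴/12 = 3.45⁴/12 = 11.81 in⁴
Effective length L_e = K·L = 2 × 288 = 576.0 in
P_cr = π²EI / L_e² = π² × 16400×10³ × 11.81 / 576.0² = 5.760×10^3 lb
Factor of safety n = P_cr / P = 5.7596 / 4.38 = 1.31

n ≈ 1.31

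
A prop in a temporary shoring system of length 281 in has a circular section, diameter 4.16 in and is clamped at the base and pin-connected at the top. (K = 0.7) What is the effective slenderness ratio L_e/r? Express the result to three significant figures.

λ ≈ 189

I = πd⁴/64 = π×4.16⁴/64 = 14.70 in⁴
A = 13.59 in²;  r_min = √(I/A) = √(14.70/13.59) = 1.040 in
L_e = K·L = 0.7 × 281 = 196.7 in
λ = L_e / r_min = 196.70 / 1.040 = 189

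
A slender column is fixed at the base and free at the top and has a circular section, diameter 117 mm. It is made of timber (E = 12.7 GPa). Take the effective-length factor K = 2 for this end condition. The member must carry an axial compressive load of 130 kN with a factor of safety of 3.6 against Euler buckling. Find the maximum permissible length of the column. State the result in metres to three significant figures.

I = πd⁴/64 = π×117⁴/64 = 9.198×10^6 mm⁴
I = 9.198×10^-6 m⁴
Required critical load P_cr = n·P = 3.6 × 130 = 468.0 kN = 4.680×10^5 N
From P_cr = π²EI/(K·L)²:  L = (1/K)·√(π²EI/P_cr) = (1/2)·√(π²×1.27×10^10×9.198×10^-6/4.680×10^5)
L = 0.785 m

L_max ≈ 0.785 m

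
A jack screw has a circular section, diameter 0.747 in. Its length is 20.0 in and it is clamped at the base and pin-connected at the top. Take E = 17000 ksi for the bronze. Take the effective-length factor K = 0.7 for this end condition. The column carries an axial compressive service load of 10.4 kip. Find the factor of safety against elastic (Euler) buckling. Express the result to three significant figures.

I = πd⁴/64 = π×0.747⁴/64 = 1.528×10^-2 in⁴
Effective length L_e = K·L = 0.7 × 20.0 = 14.00 in
P_cr = π²EI / L_e² = π² × 17000×10³ × 1.528×10^-2 / 14.00² = 1.308×10^4 lb
Factor of safety n = P_cr / P = 13.084 / 10.4 = 1.26

n ≈ 1.26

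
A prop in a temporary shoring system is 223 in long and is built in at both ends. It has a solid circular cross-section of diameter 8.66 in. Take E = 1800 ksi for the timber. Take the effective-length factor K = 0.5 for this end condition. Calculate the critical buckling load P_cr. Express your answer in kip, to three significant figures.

P_cr ≈ 395 kip

I = πd⁴/64 = π×8.66⁴/64 = 276.1 in⁴
Effective length L_e = K·L = 0.5 × 223 = 111.5 in
P_cr = π²EI / L_e² = π² × 1800×10³ × 276.1 / 111.5² = 3.945×10^5 lb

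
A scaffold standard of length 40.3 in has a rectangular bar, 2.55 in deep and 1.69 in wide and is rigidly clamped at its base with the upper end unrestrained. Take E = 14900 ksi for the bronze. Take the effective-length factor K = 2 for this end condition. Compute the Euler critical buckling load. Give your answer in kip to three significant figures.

Buckling occurs about the weak axis: I_min = h·b³/12 with b = 1.69 in (the shorter side).
I_min = 2.55×1.69³/12 = 1.026 in⁴
Effective length L_e = K·L = 2 × 40.3 = 80.60 in
P_cr = π²EI / L_e² = π² × 14900×10³ × 1.026 / 80.60² = 2.322×10^4 lb

P_cr ≈ 23.2 kip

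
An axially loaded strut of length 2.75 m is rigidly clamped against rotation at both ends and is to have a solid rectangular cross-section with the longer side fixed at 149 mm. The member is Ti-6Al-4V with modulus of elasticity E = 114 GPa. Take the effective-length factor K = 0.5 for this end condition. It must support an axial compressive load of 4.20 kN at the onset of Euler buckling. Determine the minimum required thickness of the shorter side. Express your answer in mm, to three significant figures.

b ≈ 8.28 mm

L_e = K·L = 0.5 × 2.75 = 1.375 m
Required I = P_cr·L_e²/(π²E) = 4.200×10^3 × 1.375² / (π² × 1.14×10^11) = 7.057×10^-9 m⁴
I_req = 7.057×10^3 mm⁴
Rectangle, weak axis: I_min = h·b³/12 with h = 149 mm fixed  ⇒  b = (12I/h)^(1/3) = 8.28 mm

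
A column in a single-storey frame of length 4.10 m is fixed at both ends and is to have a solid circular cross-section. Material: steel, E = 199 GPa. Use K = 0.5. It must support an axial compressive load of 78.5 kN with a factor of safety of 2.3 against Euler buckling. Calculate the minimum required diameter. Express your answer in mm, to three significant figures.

Required P_cr = n·P = 2.3 × 78.5 = 180.5 kN
L_e = K·L = 0.5 × 4.10 = 2.050 m
Required I = P_cr·L_e²/(π²E) = 1.806×10^5 × 2.050² / (π² × 1.99×10^11) = 3.863×10^-7 m⁴
I_req = 3.863×10^5 mm⁴
Solid circle: I = πd⁴/64  ⇒  d = (64I/π)^(1/4) = (64×3.863×10^5/π)^(1/4) = 53.0 mm

d ≈ 53.0 mm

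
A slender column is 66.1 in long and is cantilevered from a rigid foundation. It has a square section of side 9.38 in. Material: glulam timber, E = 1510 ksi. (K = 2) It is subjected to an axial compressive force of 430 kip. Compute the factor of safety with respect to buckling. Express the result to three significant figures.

I = a⁴/12 = 9.38⁴/12 = 645.1 in⁴
Effective length L_e = K·L = 2 × 66.1 = 132.2 in
P_cr = π²EI / L_e² = π² × 1510×10³ × 645.1 / 132.2² = 5.501×10^5 lb
Factor of safety n = P_cr / P = 550.10 / 430 = 1.28

n ≈ 1.28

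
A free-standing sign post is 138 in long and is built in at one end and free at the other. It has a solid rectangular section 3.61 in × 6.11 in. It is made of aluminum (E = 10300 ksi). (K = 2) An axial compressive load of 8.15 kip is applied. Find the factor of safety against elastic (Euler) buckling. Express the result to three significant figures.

Buckling occurs about the weak axis: I_min = h·b³/12 with b = 3.61 in (the shorter side).
I_min = 6.11×3.61³/12 = 23.95 in⁴
Effective length L_e = K·L = 2 × 138 = 276.0 in
P_cr = π²EI / L_e² = π² × 10300×10³ × 23.95 / 276.0² = 3.197×10^4 lb
Factor of safety n = P_cr / P = 31.967 / 8.15 = 3.92

n ≈ 3.92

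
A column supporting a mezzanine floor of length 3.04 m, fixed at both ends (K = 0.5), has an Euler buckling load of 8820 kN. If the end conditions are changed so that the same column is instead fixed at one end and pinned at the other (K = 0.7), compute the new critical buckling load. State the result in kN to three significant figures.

P_cr ∝ 1/K², so P_cr,new = P_cr,old × (K_old/K_new)² = 8820 × (0.5/0.7)²
= 8820 × 0.5102 = 4500 kN

P_cr ≈ 4500 kN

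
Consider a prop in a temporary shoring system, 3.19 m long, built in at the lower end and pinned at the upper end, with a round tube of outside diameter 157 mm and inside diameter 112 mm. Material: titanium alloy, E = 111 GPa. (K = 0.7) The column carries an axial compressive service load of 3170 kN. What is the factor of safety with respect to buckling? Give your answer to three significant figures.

n ≈ 1.53

d_o = 157 mm, d_i = 112 mm
I = π(d_o⁴ − d_i⁴)/64 = π(157⁴ − 112.0⁴)/64 = 2.210×10^7 mm⁴
I = 2.210×10^7 mm⁴ = 2.210×10^-5 m⁴
Effective length L_e = K·L = 0.7 × 3.19 = 2.233 m
P_cr = π²EI / L_e² = π² × 111×10⁹ × 2.210×10^-5 / 2.233² = 4.856×10^6 N
Factor of safety n = P_cr / P = 4855.6 / 3170 = 1.53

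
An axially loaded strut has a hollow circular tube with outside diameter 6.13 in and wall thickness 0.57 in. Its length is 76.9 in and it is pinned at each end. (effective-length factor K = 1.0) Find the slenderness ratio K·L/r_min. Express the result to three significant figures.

λ ≈ 38.9

Inner diameter d_i = 6.13 − 2×0.57 = 4.990 in
I = π(d_o⁴ − d_i⁴)/64 = π(6.13⁴ − 4.990⁴)/64 = 38.88 in⁴
A = 9.956 in²;  r_min = √(I/A) = √(38.88/9.956) = 1.976 in
L_e = K·L = 1 × 76.9 = 76.90 in
λ = L_e / r_min = 76.900 / 1.976 = 38.9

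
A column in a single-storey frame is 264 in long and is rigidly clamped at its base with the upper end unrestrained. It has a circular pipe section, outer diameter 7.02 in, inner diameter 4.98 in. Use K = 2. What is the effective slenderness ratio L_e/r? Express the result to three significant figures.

d_o = 7.02 in, d_i = 4.98 in
I = π(d_o⁴ − d_i⁴)/64 = π(7.02⁴ − 4.980⁴)/64 = 89.02 in⁴
A = 19.23 in²;  r_min = √(I/A) = √(89.02/19.23) = 2.152 in
L_e = K·L = 2 × 264 = 528.0 in
λ = L_e / r_min = 528.00 / 2.152 = 245

λ ≈ 245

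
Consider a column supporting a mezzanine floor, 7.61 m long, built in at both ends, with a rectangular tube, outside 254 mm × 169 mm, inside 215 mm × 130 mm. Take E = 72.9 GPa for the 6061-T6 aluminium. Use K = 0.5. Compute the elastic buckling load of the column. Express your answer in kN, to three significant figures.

P_cr ≈ 3120 kN

Weak-axis I_min = (h_o·b_o³ − h_i·b_i³)/12 with b_o = 169, b_i = 130.0 mm (shorter outer/inner sides).
I_min = (254×169³ − 215.0×130.0³)/12 = 6.280×10^7 mm⁴
I = 6.280×10^7 mm⁴ = 6.280×10^-5 m⁴
Effective length L_e = K·L = 0.5 × 7.61 = 3.805 m
P_cr = π²EI / L_e² = π² × 72.9×10⁹ × 6.280×10^-5 / 3.805² = 3.121×10^6 N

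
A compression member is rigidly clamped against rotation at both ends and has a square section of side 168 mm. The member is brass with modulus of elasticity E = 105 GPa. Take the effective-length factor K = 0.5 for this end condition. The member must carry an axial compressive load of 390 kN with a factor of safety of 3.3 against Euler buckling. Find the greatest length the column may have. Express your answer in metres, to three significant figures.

I = a⁴/12 = 168⁴/12 = 6.638×10^7 mm⁴
I = 6.638×10^-5 m⁴
Required critical load P_cr = n·P = 3.3 × 390 = 1287 kN = 1.287×10^6 N
From P_cr = π²EI/(K·L)²:  L = (1/K)·√(π²EI/P_cr) = (1/0.5)·√(π²×1.05×10^11×6.638×10^-5/1.287×10^6)
L = 14.6 m

L_max ≈ 14.6 m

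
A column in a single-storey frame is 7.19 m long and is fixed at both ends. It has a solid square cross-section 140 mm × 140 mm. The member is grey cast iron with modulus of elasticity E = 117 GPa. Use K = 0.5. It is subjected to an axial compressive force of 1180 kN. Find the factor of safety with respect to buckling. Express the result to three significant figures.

n ≈ 2.42

I = a⁴/12 = 140⁴/12 = 3.201×10^7 mm⁴
I = 3.201×10^7 mm⁴ = 3.201×10^-5 m⁴
Effective length L_e = K·L = 0.5 × 7.19 = 3.595 m
P_cr = π²EI / L_e² = π² × 117×10⁹ × 3.201×10^-5 / 3.595² = 2.860×10^6 N
Factor of safety n = P_cr / P = 2860.3 / 1180 = 2.42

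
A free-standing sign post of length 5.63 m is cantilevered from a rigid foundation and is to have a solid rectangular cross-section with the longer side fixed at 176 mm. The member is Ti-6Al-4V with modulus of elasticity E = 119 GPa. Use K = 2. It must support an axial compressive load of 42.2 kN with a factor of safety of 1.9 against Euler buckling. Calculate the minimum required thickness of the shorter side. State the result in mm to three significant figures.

Required P_cr = n·P = 1.9 × 42.2 = 80.18 kN
L_e = K·L = 2 × 5.63 = 11.26 m
Required I = P_cr·L_e²/(π²E) = 8.018×10^4 × 11.26² / (π² × 1.19×10^11) = 8.656×10^-6 m⁴
I_req = 8.656×10^6 mm⁴
Rectangle, weak axis: I_min = h·b³/12 with h = 176 mm fixed  ⇒  b = (12I/h)^(1/3) = 83.9 mm

b ≈ 83.9 mm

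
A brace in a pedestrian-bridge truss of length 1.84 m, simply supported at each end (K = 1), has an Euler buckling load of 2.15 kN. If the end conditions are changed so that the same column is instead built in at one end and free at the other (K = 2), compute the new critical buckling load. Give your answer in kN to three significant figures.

P_cr ≈ 0.538 kN

P_cr ∝ 1/K², so P_cr,new = P_cr,old × (K_old/K_new)² = 2.15 × (1/2)²
= 2.15 × 0.2500 = 0.538 kN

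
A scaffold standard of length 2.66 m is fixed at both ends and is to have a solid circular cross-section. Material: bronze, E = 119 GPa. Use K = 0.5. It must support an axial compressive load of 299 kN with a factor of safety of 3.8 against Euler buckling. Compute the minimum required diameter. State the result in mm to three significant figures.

Required P_cr = n·P = 3.8 × 299 = 1136 kN
L_e = K·L = 0.5 × 2.66 = 1.330 m
Required I = P_cr·L_e²/(π²E) = 1.136×10^6 × 1.330² / (π² × 1.19×10^11) = 1.711×10^-6 m⁴
I_req = 1.711×10^6 mm⁴
Solid circle: I = πd⁴/64  ⇒  d = (64I/π)^(1/4) = (64×1.711×10^6/π)^(1/4) = 76.8 mm

d ≈ 76.8 mm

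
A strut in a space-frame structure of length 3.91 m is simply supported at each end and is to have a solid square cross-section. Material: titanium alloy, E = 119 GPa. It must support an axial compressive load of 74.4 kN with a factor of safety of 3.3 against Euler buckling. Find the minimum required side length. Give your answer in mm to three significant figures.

Required P_cr = n·P = 3.3 × 74.4 = 245.5 kN
L_e = K·L = 1 × 3.91 = 3.910 m
Required I = P_cr·L_e²/(π²E) = 2.455×10^5 × 3.910² / (π² × 1.19×10^11) = 3.196×10^-6 m⁴
I_req = 3.196×10^6 mm⁴
Solid square: I = a⁴/12  ⇒  a = (12I)^(1/4) = (12×3.196×10^6)^(1/4) = 78.7 mm

a ≈ 78.7 mm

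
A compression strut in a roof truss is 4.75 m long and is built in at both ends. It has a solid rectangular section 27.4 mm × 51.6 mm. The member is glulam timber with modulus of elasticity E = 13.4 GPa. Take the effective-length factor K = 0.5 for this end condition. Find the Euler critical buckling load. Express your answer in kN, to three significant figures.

Buckling occurs about the weak axis: I_min = h·b³/12 with b = 27.4 mm (the shorter side).
I_min = 51.6×27.4³/12 = 8.845×10^4 mm⁴
I = 8.845×10^4 mm⁴ = 8.845×10^-8 m⁴
Effective length L_e = K·L = 0.5 × 4.75 = 2.375 m
P_cr = π²EI / L_e² = π² × 13.4×10⁹ × 8.845×10^-8 / 2.375² = 2.074×10^3 N

P_cr ≈ 2.07 kN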